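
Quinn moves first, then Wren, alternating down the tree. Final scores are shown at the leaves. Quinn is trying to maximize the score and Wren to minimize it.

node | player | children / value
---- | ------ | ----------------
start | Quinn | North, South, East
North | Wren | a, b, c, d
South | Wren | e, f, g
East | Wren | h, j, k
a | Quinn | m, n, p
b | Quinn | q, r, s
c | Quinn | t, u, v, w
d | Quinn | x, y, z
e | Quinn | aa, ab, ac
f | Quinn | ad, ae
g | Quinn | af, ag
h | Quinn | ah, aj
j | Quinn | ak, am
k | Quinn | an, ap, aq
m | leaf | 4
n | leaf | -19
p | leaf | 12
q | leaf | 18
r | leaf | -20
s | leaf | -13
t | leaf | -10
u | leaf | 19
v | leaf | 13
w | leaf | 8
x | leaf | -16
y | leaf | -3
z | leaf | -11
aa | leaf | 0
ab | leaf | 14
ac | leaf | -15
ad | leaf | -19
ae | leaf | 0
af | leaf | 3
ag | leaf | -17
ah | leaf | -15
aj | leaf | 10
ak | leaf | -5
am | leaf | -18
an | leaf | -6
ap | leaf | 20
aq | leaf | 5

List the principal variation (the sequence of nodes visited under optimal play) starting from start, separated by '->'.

start -> South -> f -> ae

a (Quinn): max(4, -19, 12) = 12
b (Quinn): max(18, -20, -13) = 18
c (Quinn): max(-10, 19, 13, 8) = 19
d (Quinn): max(-16, -3, -11) = -3
North (Wren): min(12, 18, 19, -3) = -3
e (Quinn): max(0, 14, -15) = 14
f (Quinn): max(-19, 0) = 0
g (Quinn): max(3, -17) = 3
South (Wren): min(14, 0, 3) = 0
h (Quinn): max(-15, 10) = 10
j (Quinn): max(-5, -18) = -5
k (Quinn): max(-6, 20, 5) = 20
East (Wren): min(10, -5, 20) = -5
start (Quinn): max(-3, 0, -5) = 0
At start, Quinn picks South (highest: 0).
At South, Wren picks f (lowest: 0).
At f, Quinn picks ae (highest: 0).
Terminal value 0.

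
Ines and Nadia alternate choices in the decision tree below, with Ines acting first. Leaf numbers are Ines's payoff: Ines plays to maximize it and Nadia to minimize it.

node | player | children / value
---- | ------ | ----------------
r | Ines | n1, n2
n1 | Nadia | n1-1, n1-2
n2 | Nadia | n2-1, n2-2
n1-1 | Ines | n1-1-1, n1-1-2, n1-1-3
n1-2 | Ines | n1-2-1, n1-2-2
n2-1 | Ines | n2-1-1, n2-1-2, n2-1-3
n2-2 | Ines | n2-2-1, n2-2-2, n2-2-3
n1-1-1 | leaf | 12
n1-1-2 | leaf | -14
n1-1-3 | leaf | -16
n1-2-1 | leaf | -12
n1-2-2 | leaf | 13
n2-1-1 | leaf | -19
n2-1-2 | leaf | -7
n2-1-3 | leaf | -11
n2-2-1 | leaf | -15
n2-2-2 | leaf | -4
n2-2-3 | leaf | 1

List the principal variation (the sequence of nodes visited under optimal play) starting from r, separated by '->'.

r -> n1 -> n1-1 -> n1-1-1

n1-1 (Ines): max(12, -14, -16) = 12
n1-2 (Ines): max(-12, 13) = 13
n1 (Nadia): min(12, 13) = 12
n2-1 (Ines): max(-19, -7, -11) = -7
n2-2 (Ines): max(-15, -4, 1) = 1
n2 (Nadia): min(-7, 1) = -7
r (Ines): max(12, -7) = 12
At r, Ines picks n1 (highest: 12).
At n1, Nadia picks n1-1 (lowest: 12).
At n1-1, Ines picks n1-1-1 (highest: 12).
Terminal value 12.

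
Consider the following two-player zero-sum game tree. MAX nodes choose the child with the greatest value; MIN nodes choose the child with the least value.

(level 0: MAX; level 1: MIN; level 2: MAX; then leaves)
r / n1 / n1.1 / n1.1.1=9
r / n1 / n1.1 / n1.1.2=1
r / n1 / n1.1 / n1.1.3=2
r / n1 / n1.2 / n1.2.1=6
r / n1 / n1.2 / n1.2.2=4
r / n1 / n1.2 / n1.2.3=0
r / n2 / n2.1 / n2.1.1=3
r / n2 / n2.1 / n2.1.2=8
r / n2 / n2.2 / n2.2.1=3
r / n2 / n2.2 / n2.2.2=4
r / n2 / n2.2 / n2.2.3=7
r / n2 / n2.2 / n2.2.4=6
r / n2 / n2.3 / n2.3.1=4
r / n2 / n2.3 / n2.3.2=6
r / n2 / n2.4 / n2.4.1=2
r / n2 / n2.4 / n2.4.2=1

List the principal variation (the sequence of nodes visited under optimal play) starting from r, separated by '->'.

n1.1 (MAX): max(9, 1, 2) = 9
n1.2 (MAX): max(6, 4, 0) = 6
n1 (MIN): min(9, 6) = 6
n2.1 (MAX): max(3, 8) = 8
n2.2 (MAX): max(3, 4, 7, 6) = 7
n2.3 (MAX): max(4, 6) = 6
n2.4 (MAX): max(2, 1) = 2
n2 (MIN): min(8, 7, 6, 2) = 2
r (MAX): max(6, 2) = 6
At r, MAX picks n1 (highest: 6).
At n1, MIN picks n1.2 (lowest: 6).
At n1.2, MAX picks n1.2.1 (highest: 6).
Terminal value 6.

r -> n1 -> n1.2 -> n1.2.1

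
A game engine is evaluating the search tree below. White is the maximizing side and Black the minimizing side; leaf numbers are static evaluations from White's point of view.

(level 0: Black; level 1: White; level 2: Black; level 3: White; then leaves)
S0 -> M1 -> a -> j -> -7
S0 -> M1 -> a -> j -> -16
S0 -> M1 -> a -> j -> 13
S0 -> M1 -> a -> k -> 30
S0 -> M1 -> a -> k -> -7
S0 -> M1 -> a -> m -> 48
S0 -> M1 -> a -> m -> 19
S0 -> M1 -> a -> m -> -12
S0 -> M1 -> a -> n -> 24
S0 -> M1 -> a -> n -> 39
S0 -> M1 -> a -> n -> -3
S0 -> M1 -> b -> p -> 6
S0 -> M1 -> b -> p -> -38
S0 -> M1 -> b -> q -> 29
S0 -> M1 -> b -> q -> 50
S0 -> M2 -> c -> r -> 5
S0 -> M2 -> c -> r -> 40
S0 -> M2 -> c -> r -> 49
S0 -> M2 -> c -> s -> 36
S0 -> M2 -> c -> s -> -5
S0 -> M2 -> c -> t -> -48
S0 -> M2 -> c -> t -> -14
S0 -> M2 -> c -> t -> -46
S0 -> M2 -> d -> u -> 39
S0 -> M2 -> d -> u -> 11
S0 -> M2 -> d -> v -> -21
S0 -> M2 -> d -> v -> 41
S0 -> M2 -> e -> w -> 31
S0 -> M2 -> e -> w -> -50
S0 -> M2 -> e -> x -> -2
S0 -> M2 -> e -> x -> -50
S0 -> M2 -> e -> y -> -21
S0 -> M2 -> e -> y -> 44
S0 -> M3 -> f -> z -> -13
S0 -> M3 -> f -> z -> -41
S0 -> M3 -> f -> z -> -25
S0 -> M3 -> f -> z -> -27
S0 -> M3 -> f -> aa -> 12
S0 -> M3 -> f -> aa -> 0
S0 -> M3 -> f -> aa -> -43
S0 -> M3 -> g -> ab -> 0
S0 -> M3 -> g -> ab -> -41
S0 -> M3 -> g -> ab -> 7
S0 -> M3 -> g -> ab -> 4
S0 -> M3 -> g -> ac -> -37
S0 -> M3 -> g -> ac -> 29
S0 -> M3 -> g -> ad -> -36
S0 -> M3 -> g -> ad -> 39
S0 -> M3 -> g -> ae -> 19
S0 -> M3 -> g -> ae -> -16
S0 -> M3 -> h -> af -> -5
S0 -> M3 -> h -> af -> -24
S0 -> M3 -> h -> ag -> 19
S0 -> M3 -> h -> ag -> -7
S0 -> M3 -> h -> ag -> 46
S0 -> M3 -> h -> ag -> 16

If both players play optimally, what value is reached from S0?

j (White): max(-7, -16, 13) = 13
k (White): max(30, -7) = 30
m (White): max(48, 19, -12) = 48
n (White): max(24, 39, -3) = 39
a (Black): min(13, 30, 48, 39) = 13
p (White): max(6, -38) = 6
q (White): max(29, 50) = 50
b (Black): min(6, 50) = 6
M1 (White): max(13, 6) = 13
r (White): max(5, 40, 49) = 49
s (White): max(36, -5) = 36
t (White): max(-48, -14, -46) = -14
c (Black): min(49, 36, -14) = -14
u (White): max(39, 11) = 39
v (White): max(-21, 41) = 41
d (Black): min(39, 41) = 39
w (White): max(31, -50) = 31
x (White): max(-2, -50) = -2
y (White): max(-21, 44) = 44
e (Black): min(31, -2, 44) = -2
M2 (White): max(-14, 39, -2) = 39
z (White): max(-13, -41, -25, -27) = -13
aa (White): max(12, 0, -43) = 12
f (Black): min(-13, 12) = -13
ab (White): max(0, -41, 7, 4) = 7
ac (White): max(-37, 29) = 29
ad (White): max(-36, 39) = 39
ae (White): max(19, -16) = 19
g (Black): min(7, 29, 39, 19) = 7
af (White): max(-5, -24) = -5
ag (White): max(19, -7, 46, 16) = 46
h (Black): min(-5, 46) = -5
M3 (White): max(-13, 7, -5) = 7
S0 (Black): min(13, 39, 7) = 7

7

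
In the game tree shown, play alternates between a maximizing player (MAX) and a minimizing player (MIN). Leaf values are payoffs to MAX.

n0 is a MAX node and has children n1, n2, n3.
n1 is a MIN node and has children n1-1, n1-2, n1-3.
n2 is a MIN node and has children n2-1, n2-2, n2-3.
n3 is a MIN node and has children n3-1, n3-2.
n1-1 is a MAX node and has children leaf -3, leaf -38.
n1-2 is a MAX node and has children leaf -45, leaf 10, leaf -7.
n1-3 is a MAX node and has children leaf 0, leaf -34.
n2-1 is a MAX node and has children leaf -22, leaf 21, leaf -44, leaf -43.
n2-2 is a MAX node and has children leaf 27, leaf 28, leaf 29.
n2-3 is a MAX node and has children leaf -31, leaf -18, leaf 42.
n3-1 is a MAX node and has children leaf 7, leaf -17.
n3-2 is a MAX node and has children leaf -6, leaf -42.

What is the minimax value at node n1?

-3

n1-1 (MAX): max(-3, -38) = -3
n1-2 (MAX): max(-45, 10, -7) = 10
n1-3 (MAX): max(0, -34) = 0
n1 (MIN): min(-3, 10, 0) = -3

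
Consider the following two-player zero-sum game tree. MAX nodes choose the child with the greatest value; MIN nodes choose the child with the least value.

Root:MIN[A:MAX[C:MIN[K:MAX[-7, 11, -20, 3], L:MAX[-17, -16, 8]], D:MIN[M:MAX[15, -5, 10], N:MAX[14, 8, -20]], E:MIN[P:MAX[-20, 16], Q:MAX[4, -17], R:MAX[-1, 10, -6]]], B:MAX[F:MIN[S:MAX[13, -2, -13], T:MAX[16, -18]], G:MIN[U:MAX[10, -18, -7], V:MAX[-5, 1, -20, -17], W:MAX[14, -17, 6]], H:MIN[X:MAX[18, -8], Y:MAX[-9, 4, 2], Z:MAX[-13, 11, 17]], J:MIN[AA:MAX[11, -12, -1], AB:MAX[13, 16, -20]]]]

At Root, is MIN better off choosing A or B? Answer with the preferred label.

K (MAX): max(-7, 11, -20, 3) = 11
L (MAX): max(-17, -16, 8) = 8
C (MIN): min(11, 8) = 8
M (MAX): max(15, -5, 10) = 15
N (MAX): max(14, 8, -20) = 14
D (MIN): min(15, 14) = 14
P (MAX): max(-20, 16) = 16
Q (MAX): max(4, -17) = 4
R (MAX): max(-1, 10, -6) = 10
E (MIN): min(16, 4, 10) = 4
A (MAX): max(8, 14, 4) = 14
S (MAX): max(13, -2, -13) = 13
T (MAX): max(16, -18) = 16
F (MIN): min(13, 16) = 13
U (MAX): max(10, -18, -7) = 10
V (MAX): max(-5, 1, -20, -17) = 1
W (MAX): max(14, -17, 6) = 14
G (MIN): min(10, 1, 14) = 1
X (MAX): max(18, -8) = 18
Y (MAX): max(-9, 4, 2) = 4
Z (MAX): max(-13, 11, 17) = 17
H (MIN): min(18, 4, 17) = 4
AA (MAX): max(11, -12, -1) = 11
AB (MAX): max(13, 16, -20) = 16
J (MIN): min(11, 16) = 11
B (MAX): max(13, 1, 4, 11) = 13
MIN prefers the lower value; A=14, B=13. B is better since 13 < 14.

B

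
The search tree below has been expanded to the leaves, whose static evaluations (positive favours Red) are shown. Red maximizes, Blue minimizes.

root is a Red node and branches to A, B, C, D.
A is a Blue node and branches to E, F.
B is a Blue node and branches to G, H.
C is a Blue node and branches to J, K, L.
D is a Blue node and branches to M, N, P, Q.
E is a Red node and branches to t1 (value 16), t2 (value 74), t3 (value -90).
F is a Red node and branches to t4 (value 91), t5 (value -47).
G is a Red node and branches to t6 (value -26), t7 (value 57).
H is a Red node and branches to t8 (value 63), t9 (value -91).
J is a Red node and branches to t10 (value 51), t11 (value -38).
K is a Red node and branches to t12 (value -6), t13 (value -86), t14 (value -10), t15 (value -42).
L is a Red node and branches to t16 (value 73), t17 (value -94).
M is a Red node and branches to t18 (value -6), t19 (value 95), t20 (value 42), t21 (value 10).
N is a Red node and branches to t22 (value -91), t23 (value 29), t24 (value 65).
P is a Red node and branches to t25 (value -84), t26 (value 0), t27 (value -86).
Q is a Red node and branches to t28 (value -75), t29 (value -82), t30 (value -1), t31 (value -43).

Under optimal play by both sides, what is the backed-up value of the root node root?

74

E (Red): max(16, 74, -90) = 74
F (Red): max(91, -47) = 91
A (Blue): min(74, 91) = 74
G (Red): max(-26, 57) = 57
H (Red): max(63, -91) = 63
B (Blue): min(57, 63) = 57
J (Red): max(51, -38) = 51
K (Red): max(-6, -86, -10, -42) = -6
L (Red): max(73, -94) = 73
C (Blue): min(51, -6, 73) = -6
M (Red): max(-6, 95, 42, 10) = 95
N (Red): max(-91, 29, 65) = 65
P (Red): max(-84, 0, -86) = 0
Q (Red): max(-75, -82, -1, -43) = -1
D (Blue): min(95, 65, 0, -1) = -1
root (Red): max(74, 57, -6, -1) = 74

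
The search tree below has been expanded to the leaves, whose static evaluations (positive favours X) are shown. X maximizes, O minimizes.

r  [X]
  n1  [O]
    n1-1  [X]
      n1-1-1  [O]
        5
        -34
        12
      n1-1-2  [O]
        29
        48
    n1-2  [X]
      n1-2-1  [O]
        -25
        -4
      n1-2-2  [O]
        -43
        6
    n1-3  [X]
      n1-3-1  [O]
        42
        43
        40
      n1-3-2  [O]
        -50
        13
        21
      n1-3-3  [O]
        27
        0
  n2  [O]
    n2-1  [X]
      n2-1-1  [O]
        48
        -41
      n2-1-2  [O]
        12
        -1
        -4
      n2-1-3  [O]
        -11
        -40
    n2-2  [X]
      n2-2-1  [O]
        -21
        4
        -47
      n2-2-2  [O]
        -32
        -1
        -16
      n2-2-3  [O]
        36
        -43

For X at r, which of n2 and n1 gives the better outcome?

n1

n2-1-1 (O): min(48, -41) = -41
n2-1-2 (O): min(12, -1, -4) = -4
n2-1-3 (O): min(-11, -40) = -40
n2-1 (X): max(-41, -4, -40) = -4
n2-2-1 (O): min(-21, 4, -47) = -47
n2-2-2 (O): min(-32, -1, -16) = -32
n2-2-3 (O): min(36, -43) = -43
n2-2 (X): max(-47, -32, -43) = -32
n2 (O): min(-4, -32) = -32
n1-1-1 (O): min(5, -34, 12) = -34
n1-1-2 (O): min(29, 48) = 29
n1-1 (X): max(-34, 29) = 29
n1-2-1 (O): min(-25, -4) = -25
n1-2-2 (O): min(-43, 6) = -43
n1-2 (X): max(-25, -43) = -25
n1-3-1 (O): min(42, 43, 40) = 40
n1-3-2 (O): min(-50, 13, 21) = -50
n1-3-3 (O): min(27, 0) = 0
n1-3 (X): max(40, -50, 0) = 40
n1 (O): min(29, -25, 40) = -25
X prefers the higher value; n2=-32, n1=-25. n1 is better since -25 > -32.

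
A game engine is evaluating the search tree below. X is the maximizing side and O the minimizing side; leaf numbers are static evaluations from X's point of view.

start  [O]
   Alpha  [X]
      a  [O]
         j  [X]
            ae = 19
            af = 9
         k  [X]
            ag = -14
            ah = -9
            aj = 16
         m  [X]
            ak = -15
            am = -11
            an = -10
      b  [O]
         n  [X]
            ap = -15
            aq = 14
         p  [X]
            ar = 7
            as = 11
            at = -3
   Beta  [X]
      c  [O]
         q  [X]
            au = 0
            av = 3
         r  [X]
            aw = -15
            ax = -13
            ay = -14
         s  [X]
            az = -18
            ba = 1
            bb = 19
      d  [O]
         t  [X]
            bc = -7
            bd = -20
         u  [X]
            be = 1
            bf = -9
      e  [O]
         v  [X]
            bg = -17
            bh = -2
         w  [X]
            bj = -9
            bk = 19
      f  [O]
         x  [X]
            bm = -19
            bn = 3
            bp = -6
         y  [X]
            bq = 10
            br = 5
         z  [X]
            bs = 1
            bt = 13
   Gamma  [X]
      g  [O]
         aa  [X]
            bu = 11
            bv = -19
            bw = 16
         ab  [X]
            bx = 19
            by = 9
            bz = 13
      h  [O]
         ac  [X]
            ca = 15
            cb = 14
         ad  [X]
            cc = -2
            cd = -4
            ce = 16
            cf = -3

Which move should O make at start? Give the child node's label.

Beta

j (X): max(19, 9) = 19
k (X): max(-14, -9, 16) = 16
m (X): max(-15, -11, -10) = -10
a (O): min(19, 16, -10) = -10
n (X): max(-15, 14) = 14
p (X): max(7, 11, -3) = 11
b (O): min(14, 11) = 11
Alpha (X): max(-10, 11) = 11
q (X): max(0, 3) = 3
r (X): max(-15, -13, -14) = -13
s (X): max(-18, 1, 19) = 19
c (O): min(3, -13, 19) = -13
t (X): max(-7, -20) = -7
u (X): max(1, -9) = 1
d (O): min(-7, 1) = -7
v (X): max(-17, -2) = -2
w (X): max(-9, 19) = 19
e (O): min(-2, 19) = -2
x (X): max(-19, 3, -6) = 3
y (X): max(10, 5) = 10
z (X): max(1, 13) = 13
f (O): min(3, 10, 13) = 3
Beta (X): max(-13, -7, -2, 3) = 3
aa (X): max(11, -19, 16) = 16
ab (X): max(19, 9, 13) = 19
g (O): min(16, 19) = 16
ac (X): max(15, 14) = 15
ad (X): max(-2, -4, 16, -3) = 16
h (O): min(15, 16) = 15
Gamma (X): max(16, 15) = 16
start (O): min(11, 3, 16) = 3
O at start wants the lowest of {Alpha=11, Beta=3, Gamma=16}, so chooses Beta.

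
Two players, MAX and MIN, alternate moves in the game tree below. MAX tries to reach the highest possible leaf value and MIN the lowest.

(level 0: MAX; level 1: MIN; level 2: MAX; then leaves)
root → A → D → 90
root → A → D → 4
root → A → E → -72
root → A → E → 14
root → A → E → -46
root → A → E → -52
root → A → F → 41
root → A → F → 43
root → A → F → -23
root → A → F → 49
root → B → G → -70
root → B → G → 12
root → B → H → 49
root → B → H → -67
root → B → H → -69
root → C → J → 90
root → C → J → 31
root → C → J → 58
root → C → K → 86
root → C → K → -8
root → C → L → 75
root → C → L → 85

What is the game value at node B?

12

G (MAX): max(-70, 12) = 12
H (MAX): max(49, -67, -69) = 49
B (MIN): min(12, 49) = 12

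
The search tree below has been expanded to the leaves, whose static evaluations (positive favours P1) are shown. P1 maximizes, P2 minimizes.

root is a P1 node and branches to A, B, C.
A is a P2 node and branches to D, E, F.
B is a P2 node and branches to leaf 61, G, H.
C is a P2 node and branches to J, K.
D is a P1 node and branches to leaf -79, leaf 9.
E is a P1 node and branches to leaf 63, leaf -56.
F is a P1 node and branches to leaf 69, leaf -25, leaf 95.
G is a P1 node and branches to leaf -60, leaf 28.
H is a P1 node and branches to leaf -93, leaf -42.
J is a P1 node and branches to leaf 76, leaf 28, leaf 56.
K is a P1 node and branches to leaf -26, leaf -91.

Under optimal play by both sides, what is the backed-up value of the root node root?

9

D (P1): max(-79, 9) = 9
E (P1): max(63, -56) = 63
F (P1): max(69, -25, 95) = 95
A (P2): min(9, 63, 95) = 9
G (P1): max(-60, 28) = 28
H (P1): max(-93, -42) = -42
B (P2): min(61, 28, -42) = -42
J (P1): max(76, 28, 56) = 76
K (P1): max(-26, -91) = -26
C (P2): min(76, -26) = -26
root (P1): max(9, -42, -26) = 9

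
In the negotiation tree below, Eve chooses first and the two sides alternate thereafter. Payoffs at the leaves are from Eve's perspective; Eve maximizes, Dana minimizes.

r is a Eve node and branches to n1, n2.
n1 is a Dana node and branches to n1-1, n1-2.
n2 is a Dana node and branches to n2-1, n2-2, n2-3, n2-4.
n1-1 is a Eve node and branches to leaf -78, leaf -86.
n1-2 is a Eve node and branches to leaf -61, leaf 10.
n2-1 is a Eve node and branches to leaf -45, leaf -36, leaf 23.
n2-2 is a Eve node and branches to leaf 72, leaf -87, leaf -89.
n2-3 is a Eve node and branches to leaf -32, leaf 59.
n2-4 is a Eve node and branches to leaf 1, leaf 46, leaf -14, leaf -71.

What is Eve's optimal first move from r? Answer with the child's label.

n2

n1-1 (Eve): max(-78, -86) = -78
n1-2 (Eve): max(-61, 10) = 10
n1 (Dana): min(-78, 10) = -78
n2-1 (Eve): max(-45, -36, 23) = 23
n2-2 (Eve): max(72, -87, -89) = 72
n2-3 (Eve): max(-32, 59) = 59
n2-4 (Eve): max(1, 46, -14, -71) = 46
n2 (Dana): min(23, 72, 59, 46) = 23
r (Eve): max(-78, 23) = 23
Eve at r wants the highest of {n1=-78, n2=23}, so chooses n2.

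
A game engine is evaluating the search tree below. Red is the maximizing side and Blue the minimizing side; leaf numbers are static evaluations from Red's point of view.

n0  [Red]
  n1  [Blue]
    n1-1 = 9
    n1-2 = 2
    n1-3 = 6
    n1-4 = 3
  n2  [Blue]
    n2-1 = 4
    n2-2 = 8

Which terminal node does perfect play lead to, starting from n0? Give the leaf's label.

n1 (Blue): min(9, 2, 6, 3) = 2
n2 (Blue): min(4, 8) = 4
n0 (Red): max(2, 4) = 4
At n0, Red picks n2 (highest: 4).
At n2, Blue picks n2-1 (lowest: 4).
Terminal value 4.

n2-1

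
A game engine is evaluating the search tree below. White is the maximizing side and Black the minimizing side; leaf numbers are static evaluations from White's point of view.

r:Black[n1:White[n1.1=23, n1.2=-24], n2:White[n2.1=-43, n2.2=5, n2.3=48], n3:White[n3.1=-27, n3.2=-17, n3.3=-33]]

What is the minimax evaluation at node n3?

-17

n3 (White): max(-27, -17, -33) = -17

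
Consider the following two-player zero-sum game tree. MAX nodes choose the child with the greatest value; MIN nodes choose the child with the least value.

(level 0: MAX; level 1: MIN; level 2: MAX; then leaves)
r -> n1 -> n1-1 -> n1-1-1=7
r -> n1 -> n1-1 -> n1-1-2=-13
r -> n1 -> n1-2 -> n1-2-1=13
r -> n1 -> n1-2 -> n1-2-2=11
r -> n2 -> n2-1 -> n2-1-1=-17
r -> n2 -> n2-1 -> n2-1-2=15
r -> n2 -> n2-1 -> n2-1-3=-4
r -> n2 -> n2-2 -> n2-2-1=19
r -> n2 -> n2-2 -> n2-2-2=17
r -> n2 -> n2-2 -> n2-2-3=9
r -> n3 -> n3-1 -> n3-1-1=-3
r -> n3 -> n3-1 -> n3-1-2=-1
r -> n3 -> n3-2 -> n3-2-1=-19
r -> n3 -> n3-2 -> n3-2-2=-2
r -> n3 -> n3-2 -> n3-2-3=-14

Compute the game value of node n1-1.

7

n1-1 (MAX): max(7, -13) = 7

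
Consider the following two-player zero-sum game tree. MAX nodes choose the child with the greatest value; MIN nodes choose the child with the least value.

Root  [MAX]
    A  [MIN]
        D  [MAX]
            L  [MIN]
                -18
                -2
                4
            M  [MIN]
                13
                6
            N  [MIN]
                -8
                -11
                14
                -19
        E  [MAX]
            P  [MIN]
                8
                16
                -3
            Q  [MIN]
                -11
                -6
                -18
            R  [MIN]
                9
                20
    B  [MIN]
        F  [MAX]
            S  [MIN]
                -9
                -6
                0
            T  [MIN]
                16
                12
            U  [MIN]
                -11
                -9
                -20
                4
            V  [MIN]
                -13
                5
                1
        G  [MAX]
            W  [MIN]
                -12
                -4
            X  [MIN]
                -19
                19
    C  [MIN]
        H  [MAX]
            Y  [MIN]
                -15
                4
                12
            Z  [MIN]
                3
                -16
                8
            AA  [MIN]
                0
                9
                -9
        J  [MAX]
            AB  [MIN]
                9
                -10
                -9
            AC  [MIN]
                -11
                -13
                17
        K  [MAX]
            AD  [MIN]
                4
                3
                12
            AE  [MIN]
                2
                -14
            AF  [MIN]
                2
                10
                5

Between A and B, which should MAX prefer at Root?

A

L (MIN): min(-18, -2, 4) = -18
M (MIN): min(13, 6) = 6
N (MIN): min(-8, -11, 14, -19) = -19
D (MAX): max(-18, 6, -19) = 6
P (MIN): min(8, 16, -3) = -3
Q (MIN): min(-11, -6, -18) = -18
R (MIN): min(9, 20) = 9
E (MAX): max(-3, -18, 9) = 9
A (MIN): min(6, 9) = 6
S (MIN): min(-9, -6, 0) = -9
T (MIN): min(16, 12) = 12
U (MIN): min(-11, -9, -20, 4) = -20
V (MIN): min(-13, 5, 1) = -13
F (MAX): max(-9, 12, -20, -13) = 12
W (MIN): min(-12, -4) = -12
X (MIN): min(-19, 19) = -19
G (MAX): max(-12, -19) = -12
B (MIN): min(12, -12) = -12
MAX prefers the higher value; A=6, B=-12. A is better since 6 > -12.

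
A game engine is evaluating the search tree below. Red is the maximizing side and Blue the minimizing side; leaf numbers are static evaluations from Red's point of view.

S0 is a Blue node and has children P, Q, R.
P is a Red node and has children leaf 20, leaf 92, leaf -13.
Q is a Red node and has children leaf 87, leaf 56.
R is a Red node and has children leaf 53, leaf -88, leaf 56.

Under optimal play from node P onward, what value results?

P (Red): max(20, 92, -13) = 92

92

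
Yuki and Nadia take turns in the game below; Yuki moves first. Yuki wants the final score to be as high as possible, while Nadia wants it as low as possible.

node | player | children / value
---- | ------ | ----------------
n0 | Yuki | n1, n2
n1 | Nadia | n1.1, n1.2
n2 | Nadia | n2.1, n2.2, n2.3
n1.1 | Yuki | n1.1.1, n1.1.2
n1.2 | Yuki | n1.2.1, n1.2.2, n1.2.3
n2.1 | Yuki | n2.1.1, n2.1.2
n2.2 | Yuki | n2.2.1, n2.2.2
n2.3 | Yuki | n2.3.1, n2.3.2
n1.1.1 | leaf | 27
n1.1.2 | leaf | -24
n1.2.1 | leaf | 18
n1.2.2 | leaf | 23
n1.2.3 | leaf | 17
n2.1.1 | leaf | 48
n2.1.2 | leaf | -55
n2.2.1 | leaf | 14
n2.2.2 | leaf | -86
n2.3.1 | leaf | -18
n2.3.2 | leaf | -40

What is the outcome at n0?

n1.1 (Yuki): max(27, -24) = 27
n1.2 (Yuki): max(18, 23, 17) = 23
n1 (Nadia): min(27, 23) = 23
n2.1 (Yuki): max(48, -55) = 48
n2.2 (Yuki): max(14, -86) = 14
n2.3 (Yuki): max(-18, -40) = -18
n2 (Nadia): min(48, 14, -18) = -18
n0 (Yuki): max(23, -18) = 23

23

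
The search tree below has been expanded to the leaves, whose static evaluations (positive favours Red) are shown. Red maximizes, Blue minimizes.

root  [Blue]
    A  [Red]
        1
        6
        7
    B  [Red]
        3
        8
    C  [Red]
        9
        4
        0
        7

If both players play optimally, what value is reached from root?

7

A (Red): max(1, 6, 7) = 7
B (Red): max(3, 8) = 8
C (Red): max(9, 4, 0, 7) = 9
root (Blue): min(7, 8, 9) = 7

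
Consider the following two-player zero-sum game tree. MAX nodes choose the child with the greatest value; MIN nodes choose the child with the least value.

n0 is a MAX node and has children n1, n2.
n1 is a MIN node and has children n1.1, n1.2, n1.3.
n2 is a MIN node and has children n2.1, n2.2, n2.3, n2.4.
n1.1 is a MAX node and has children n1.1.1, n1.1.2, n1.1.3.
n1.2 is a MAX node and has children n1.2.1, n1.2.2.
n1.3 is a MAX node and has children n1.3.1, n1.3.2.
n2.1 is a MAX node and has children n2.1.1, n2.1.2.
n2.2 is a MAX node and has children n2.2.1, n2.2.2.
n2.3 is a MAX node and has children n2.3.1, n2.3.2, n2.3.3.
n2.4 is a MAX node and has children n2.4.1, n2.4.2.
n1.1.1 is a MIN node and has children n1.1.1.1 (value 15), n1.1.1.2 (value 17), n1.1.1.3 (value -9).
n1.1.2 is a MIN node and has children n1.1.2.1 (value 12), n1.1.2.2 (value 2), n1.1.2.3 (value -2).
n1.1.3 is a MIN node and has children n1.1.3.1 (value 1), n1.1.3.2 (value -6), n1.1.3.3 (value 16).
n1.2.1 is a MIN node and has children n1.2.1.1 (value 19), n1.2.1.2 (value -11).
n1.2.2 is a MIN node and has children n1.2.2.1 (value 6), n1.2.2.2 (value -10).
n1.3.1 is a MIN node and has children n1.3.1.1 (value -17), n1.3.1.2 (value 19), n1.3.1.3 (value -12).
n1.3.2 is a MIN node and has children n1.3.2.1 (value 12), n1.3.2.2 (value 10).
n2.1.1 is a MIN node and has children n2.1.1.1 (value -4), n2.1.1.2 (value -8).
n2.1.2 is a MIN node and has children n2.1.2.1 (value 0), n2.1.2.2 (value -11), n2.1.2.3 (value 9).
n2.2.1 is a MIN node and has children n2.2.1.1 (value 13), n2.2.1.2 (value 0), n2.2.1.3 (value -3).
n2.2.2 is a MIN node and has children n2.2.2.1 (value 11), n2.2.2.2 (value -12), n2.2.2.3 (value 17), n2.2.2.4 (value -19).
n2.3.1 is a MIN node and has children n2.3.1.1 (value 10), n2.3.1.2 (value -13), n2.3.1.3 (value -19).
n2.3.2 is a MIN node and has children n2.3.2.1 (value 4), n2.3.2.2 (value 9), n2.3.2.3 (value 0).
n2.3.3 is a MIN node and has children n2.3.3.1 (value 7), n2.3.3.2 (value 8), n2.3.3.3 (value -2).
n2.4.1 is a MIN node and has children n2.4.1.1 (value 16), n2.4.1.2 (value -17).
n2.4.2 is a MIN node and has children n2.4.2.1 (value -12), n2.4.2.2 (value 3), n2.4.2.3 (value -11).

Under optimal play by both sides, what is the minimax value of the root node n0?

n1.1.1 (MIN): min(15, 17, -9) = -9
n1.1.2 (MIN): min(12, 2, -2) = -2
n1.1.3 (MIN): min(1, -6, 16) = -6
n1.1 (MAX): max(-9, -2, -6) = -2
n1.2.1 (MIN): min(19, -11) = -11
n1.2.2 (MIN): min(6, -10) = -10
n1.2 (MAX): max(-11, -10) = -10
n1.3.1 (MIN): min(-17, 19, -12) = -17
n1.3.2 (MIN): min(12, 10) = 10
n1.3 (MAX): max(-17, 10) = 10
n1 (MIN): min(-2, -10, 10) = -10
n2.1.1 (MIN): min(-4, -8) = -8
n2.1.2 (MIN): min(0, -11, 9) = -11
n2.1 (MAX): max(-8, -11) = -8
n2.2.1 (MIN): min(13, 0, -3) = -3
n2.2.2 (MIN): min(11, -12, 17, -19) = -19
n2.2 (MAX): max(-3, -19) = -3
n2.3.1 (MIN): min(10, -13, -19) = -19
n2.3.2 (MIN): min(4, 9, 0) = 0
n2.3.3 (MIN): min(7, 8, -2) = -2
n2.3 (MAX): max(-19, 0, -2) = 0
n2.4.1 (MIN): min(16, -17) = -17
n2.4.2 (MIN): min(-12, 3, -11) = -12
n2.4 (MAX): max(-17, -12) = -12
n2 (MIN): min(-8, -3, 0, -12) = -12
n0 (MAX): max(-10, -12) = -10

-10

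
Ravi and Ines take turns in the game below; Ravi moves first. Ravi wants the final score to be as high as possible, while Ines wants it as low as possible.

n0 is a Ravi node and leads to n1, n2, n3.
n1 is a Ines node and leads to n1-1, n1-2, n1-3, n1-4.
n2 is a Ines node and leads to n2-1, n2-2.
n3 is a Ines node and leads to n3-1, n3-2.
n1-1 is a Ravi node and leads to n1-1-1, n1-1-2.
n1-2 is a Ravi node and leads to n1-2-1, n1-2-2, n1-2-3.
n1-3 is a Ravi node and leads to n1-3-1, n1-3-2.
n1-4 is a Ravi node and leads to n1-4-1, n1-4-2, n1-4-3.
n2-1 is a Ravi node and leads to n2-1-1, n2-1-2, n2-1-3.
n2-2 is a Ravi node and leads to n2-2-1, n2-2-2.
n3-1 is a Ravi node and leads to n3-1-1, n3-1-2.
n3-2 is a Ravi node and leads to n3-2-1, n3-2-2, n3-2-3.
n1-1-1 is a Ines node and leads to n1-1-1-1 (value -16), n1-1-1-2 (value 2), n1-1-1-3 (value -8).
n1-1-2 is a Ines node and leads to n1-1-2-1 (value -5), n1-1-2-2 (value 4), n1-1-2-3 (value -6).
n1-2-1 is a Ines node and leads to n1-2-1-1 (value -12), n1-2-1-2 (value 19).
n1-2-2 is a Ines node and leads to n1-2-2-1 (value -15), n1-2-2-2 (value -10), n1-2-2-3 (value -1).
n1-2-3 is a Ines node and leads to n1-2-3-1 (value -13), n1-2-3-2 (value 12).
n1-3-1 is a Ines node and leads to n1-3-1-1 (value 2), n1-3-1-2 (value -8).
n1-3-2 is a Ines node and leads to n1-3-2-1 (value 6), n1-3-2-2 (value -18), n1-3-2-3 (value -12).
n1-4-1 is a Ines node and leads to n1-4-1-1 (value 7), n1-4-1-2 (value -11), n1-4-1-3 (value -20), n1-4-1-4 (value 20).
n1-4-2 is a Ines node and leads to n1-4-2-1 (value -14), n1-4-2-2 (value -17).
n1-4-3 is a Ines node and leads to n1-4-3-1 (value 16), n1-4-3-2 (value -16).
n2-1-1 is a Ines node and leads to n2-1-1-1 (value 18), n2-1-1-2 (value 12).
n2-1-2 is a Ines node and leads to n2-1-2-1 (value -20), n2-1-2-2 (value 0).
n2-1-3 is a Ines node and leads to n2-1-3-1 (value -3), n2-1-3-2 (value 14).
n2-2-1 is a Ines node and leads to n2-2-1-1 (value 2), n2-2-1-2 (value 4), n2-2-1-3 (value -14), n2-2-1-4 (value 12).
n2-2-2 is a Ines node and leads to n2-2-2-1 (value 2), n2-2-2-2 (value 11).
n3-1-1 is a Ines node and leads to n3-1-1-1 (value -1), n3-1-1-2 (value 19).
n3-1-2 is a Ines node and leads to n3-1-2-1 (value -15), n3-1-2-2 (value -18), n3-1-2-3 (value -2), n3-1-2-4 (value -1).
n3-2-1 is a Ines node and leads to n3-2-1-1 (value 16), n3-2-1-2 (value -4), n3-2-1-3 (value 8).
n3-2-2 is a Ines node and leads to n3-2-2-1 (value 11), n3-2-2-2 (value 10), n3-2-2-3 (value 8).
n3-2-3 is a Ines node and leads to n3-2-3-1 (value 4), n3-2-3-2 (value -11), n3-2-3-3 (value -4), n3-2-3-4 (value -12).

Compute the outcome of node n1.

n1-1-1 (Ines): min(-16, 2, -8) = -16
n1-1-2 (Ines): min(-5, 4, -6) = -6
n1-1 (Ravi): max(-16, -6) = -6
n1-2-1 (Ines): min(-12, 19) = -12
n1-2-2 (Ines): min(-15, -10, -1) = -15
n1-2-3 (Ines): min(-13, 12) = -13
n1-2 (Ravi): max(-12, -15, -13) = -12
n1-3-1 (Ines): min(2, -8) = -8
n1-3-2 (Ines): min(6, -18, -12) = -18
n1-3 (Ravi): max(-8, -18) = -8
n1-4-1 (Ines): min(7, -11, -20, 20) = -20
n1-4-2 (Ines): min(-14, -17) = -17
n1-4-3 (Ines): min(16, -16) = -16
n1-4 (Ravi): max(-20, -17, -16) = -16
n1 (Ines): min(-6, -12, -8, -16) = -16

-16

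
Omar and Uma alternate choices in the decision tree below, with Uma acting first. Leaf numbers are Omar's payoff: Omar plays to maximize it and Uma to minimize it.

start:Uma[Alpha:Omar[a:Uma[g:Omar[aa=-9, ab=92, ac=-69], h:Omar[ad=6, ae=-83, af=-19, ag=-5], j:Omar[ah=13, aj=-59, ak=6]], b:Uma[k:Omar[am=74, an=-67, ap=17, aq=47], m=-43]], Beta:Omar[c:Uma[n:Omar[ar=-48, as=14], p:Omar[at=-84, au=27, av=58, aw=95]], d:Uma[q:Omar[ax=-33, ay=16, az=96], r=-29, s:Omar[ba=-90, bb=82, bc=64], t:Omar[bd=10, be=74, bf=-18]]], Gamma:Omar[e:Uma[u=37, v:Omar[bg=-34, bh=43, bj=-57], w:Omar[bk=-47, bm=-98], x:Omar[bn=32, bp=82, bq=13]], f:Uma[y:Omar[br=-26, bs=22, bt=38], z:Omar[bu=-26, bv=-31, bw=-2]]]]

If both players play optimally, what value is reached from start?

g (Omar): max(-9, 92, -69) = 92
h (Omar): max(6, -83, -19, -5) = 6
j (Omar): max(13, -59, 6) = 13
a (Uma): min(92, 6, 13) = 6
k (Omar): max(74, -67, 17, 47) = 74
b (Uma): min(74, -43) = -43
Alpha (Omar): max(6, -43) = 6
n (Omar): max(-48, 14) = 14
p (Omar): max(-84, 27, 58, 95) = 95
c (Uma): min(14, 95) = 14
q (Omar): max(-33, 16, 96) = 96
s (Omar): max(-90, 82, 64) = 82
t (Omar): max(10, 74, -18) = 74
d (Uma): min(96, -29, 82, 74) = -29
Beta (Omar): max(14, -29) = 14
v (Omar): max(-34, 43, -57) = 43
w (Omar): max(-47, -98) = -47
x (Omar): max(32, 82, 13) = 82
e (Uma): min(37, 43, -47, 82) = -47
y (Omar): max(-26, 22, 38) = 38
z (Omar): max(-26, -31, -2) = -2
f (Uma): min(38, -2) = -2
Gamma (Omar): max(-47, -2) = -2
start (Uma): min(6, 14, -2) = -2

-2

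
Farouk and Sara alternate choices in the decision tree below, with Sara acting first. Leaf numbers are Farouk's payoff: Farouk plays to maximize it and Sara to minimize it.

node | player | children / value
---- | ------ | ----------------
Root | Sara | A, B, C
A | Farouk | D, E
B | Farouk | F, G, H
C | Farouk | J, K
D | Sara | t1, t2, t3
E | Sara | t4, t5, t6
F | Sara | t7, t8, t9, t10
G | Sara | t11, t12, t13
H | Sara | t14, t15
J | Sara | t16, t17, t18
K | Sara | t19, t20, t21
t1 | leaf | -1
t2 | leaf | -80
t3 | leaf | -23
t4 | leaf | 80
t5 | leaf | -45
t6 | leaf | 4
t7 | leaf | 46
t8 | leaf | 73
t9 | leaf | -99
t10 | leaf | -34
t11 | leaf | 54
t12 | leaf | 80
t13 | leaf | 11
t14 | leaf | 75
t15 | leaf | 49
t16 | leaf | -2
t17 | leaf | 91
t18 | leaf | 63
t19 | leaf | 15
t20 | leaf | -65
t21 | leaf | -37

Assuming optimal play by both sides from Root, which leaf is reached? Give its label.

D (Sara): min(-1, -80, -23) = -80
E (Sara): min(80, -45, 4) = -45
A (Farouk): max(-80, -45) = -45
F (Sara): min(46, 73, -99, -34) = -99
G (Sara): min(54, 80, 11) = 11
H (Sara): min(75, 49) = 49
B (Farouk): max(-99, 11, 49) = 49
J (Sara): min(-2, 91, 63) = -2
K (Sara): min(15, -65, -37) = -65
C (Farouk): max(-2, -65) = -2
Root (Sara): min(-45, 49, -2) = -45
At Root, Sara picks A (lowest: -45).
At A, Farouk picks E (highest: -45).
At E, Sara picks t5 (lowest: -45).
Terminal value -45.

t5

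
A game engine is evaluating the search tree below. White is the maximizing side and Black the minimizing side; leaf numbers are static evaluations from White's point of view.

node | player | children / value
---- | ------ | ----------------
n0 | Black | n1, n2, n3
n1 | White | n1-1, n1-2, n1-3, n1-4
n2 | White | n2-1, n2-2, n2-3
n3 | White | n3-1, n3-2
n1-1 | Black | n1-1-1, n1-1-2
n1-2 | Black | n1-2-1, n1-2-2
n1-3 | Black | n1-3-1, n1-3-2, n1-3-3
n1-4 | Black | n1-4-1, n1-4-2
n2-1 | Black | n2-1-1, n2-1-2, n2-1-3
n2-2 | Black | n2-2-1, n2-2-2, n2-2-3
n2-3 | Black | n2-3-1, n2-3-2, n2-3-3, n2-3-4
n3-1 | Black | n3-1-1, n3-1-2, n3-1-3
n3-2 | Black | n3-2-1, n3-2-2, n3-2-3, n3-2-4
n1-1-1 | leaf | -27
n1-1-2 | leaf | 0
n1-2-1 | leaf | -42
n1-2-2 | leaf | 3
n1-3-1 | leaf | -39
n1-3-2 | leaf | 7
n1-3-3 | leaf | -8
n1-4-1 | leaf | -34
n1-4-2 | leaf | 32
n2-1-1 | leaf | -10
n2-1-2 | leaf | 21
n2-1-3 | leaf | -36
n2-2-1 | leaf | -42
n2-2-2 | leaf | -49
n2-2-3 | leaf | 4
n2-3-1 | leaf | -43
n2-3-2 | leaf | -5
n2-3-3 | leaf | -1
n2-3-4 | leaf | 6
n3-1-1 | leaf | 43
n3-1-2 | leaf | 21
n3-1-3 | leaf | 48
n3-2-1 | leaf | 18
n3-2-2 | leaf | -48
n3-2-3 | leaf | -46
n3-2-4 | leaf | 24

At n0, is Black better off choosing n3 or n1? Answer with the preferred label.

n3-1 (Black): min(43, 21, 48) = 21
n3-2 (Black): min(18, -48, -46, 24) = -48
n3 (White): max(21, -48) = 21
n1-1 (Black): min(-27, 0) = -27
n1-2 (Black): min(-42, 3) = -42
n1-3 (Black): min(-39, 7, -8) = -39
n1-4 (Black): min(-34, 32) = -34
n1 (White): max(-27, -42, -39, -34) = -27
Black prefers the lower value; n3=21, n1=-27. n1 is better since -27 < 21.

n1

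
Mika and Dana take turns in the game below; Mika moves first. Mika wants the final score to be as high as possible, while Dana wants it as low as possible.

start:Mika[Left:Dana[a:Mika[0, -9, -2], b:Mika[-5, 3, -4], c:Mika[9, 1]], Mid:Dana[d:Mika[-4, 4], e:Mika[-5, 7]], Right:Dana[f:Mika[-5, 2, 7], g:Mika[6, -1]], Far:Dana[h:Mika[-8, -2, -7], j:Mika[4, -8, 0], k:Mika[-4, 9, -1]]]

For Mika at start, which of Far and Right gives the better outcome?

h (Mika): max(-8, -2, -7) = -2
j (Mika): max(4, -8, 0) = 4
k (Mika): max(-4, 9, -1) = 9
Far (Dana): min(-2, 4, 9) = -2
f (Mika): max(-5, 2, 7) = 7
g (Mika): max(6, -1) = 6
Right (Dana): min(7, 6) = 6
Mika prefers the higher value; Far=-2, Right=6. Right is better since 6 > -2.

Right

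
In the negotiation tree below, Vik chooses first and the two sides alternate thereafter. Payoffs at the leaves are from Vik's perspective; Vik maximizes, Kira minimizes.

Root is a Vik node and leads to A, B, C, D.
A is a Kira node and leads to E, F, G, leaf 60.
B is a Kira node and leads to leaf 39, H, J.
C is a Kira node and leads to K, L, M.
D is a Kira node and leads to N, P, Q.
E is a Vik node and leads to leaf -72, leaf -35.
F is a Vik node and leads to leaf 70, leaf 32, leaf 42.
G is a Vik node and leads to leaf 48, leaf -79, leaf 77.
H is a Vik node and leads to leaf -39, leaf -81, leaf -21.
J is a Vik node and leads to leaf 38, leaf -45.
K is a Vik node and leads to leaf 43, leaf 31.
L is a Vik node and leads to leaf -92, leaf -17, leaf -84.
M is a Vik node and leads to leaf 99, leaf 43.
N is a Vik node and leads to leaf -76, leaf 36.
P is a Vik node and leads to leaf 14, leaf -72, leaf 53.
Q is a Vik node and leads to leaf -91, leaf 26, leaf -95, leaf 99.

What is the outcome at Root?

36

E (Vik): max(-72, -35) = -35
F (Vik): max(70, 32, 42) = 70
G (Vik): max(48, -79, 77) = 77
A (Kira): min(-35, 70, 77, 60) = -35
H (Vik): max(-39, -81, -21) = -21
J (Vik): max(38, -45) = 38
B (Kira): min(39, -21, 38) = -21
K (Vik): max(43, 31) = 43
L (Vik): max(-92, -17, -84) = -17
M (Vik): max(99, 43) = 99
C (Kira): min(43, -17, 99) = -17
N (Vik): max(-76, 36) = 36
P (Vik): max(14, -72, 53) = 53
Q (Vik): max(-91, 26, -95, 99) = 99
D (Kira): min(36, 53, 99) = 36
Root (Vik): max(-35, -21, -17, 36) = 36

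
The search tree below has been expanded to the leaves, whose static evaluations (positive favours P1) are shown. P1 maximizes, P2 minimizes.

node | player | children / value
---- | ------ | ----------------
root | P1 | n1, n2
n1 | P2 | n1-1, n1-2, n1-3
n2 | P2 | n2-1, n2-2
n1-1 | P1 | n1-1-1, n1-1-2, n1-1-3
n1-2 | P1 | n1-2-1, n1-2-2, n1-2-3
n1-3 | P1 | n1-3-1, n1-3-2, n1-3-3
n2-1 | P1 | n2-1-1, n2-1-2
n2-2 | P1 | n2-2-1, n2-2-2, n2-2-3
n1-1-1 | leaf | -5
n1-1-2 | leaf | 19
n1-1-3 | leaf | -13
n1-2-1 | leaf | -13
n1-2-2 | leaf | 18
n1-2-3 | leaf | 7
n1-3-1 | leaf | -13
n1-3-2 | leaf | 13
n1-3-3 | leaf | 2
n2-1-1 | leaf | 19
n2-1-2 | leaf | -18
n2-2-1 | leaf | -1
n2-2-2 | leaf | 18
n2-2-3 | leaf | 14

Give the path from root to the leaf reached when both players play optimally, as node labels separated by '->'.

root -> n2 -> n2-2 -> n2-2-2

n1-1 (P1): max(-5, 19, -13) = 19
n1-2 (P1): max(-13, 18, 7) = 18
n1-3 (P1): max(-13, 13, 2) = 13
n1 (P2): min(19, 18, 13) = 13
n2-1 (P1): max(19, -18) = 19
n2-2 (P1): max(-1, 18, 14) = 18
n2 (P2): min(19, 18) = 18
root (P1): max(13, 18) = 18
At root, P1 picks n2 (highest: 18).
At n2, P2 picks n2-2 (lowest: 18).
At n2-2, P1 picks n2-2-2 (highest: 18).
Terminal value 18.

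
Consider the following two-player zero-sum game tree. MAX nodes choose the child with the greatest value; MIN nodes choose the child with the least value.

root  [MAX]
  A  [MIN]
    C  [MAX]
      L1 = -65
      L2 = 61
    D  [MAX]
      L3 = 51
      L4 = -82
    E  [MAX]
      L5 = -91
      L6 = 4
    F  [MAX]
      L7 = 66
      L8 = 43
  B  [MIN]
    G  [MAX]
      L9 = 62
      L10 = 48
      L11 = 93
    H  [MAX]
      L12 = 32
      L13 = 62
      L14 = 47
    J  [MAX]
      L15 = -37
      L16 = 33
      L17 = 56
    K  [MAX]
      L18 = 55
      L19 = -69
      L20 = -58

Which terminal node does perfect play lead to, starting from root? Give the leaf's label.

L18

C (MAX): max(-65, 61) = 61
D (MAX): max(51, -82) = 51
E (MAX): max(-91, 4) = 4
F (MAX): max(66, 43) = 66
A (MIN): min(61, 51, 4, 66) = 4
G (MAX): max(62, 48, 93) = 93
H (MAX): max(32, 62, 47) = 62
J (MAX): max(-37, 33, 56) = 56
K (MAX): max(55, -69, -58) = 55
B (MIN): min(93, 62, 56, 55) = 55
root (MAX): max(4, 55) = 55
At root, MAX picks B (highest: 55).
At B, MIN picks K (lowest: 55).
At K, MAX picks L18 (highest: 55).
Terminal value 55.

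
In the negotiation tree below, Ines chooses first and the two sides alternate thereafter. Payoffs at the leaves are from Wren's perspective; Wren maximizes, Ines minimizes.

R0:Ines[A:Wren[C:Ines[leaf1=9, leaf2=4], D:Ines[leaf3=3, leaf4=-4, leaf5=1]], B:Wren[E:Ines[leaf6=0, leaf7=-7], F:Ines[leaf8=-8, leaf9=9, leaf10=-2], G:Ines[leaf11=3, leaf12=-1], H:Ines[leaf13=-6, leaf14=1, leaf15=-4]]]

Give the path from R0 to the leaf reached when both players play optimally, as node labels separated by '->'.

R0 -> B -> G -> leaf12

C (Ines): min(9, 4) = 4
D (Ines): min(3, -4, 1) = -4
A (Wren): max(4, -4) = 4
E (Ines): min(0, -7) = -7
F (Ines): min(-8, 9, -2) = -8
G (Ines): min(3, -1) = -1
H (Ines): min(-6, 1, -4) = -6
B (Wren): max(-7, -8, -1, -6) = -1
R0 (Ines): min(4, -1) = -1
At R0, Ines picks B (lowest: -1).
At B, Wren picks G (highest: -1).
At G, Ines picks leaf12 (lowest: -1).
Terminal value -1.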